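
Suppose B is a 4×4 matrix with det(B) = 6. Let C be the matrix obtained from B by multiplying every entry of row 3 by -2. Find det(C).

Scaling one row by -2 multiplies the determinant by -2.
det(C) = (-2)·(6) = -12

|C| = -12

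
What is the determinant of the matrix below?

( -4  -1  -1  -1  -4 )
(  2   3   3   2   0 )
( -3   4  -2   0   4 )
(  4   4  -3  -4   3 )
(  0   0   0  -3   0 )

-2016

Expand along row 5 (it has 4 zeros):
  − (-3) · M_54   where M_54 = det([-4 -1 -1 -4; 2 3 3 0; -3 4 -2 4; 4 4 -3 3]) = -672
det = (-1)·(-3)·(-672) = -2016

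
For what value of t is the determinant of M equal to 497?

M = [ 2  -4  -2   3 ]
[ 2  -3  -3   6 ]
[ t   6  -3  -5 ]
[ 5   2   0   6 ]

Expanding along the row containing t, det(M) is linear in t: det(M) = (30)·t + (557).
Set (30)·t + (557) = 497  ⇒  (30)·t = -60  ⇒  t = -2.

t = -2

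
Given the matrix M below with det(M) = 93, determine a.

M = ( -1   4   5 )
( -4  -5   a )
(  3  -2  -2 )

2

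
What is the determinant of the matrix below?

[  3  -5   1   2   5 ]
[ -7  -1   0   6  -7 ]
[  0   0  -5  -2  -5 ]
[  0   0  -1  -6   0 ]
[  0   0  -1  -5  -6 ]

6194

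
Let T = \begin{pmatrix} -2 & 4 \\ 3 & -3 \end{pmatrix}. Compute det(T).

-6

det(T) = (-2)·(-3) − 4·3 = 6 − 12 = -6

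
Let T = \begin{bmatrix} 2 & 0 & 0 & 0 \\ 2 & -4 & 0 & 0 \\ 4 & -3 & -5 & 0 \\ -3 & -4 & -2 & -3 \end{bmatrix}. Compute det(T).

The determinant is -120.

T is lower triangular, so det(T) is the product of the diagonal entries:
det = (2) · (-4) · (-5) · (-3) = -120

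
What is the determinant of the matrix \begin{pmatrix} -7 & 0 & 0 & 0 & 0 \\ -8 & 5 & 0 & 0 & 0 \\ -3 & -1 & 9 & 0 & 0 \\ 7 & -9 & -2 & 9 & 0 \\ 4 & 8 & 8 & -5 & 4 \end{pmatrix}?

-11340

The matrix is lower triangular, so the determinant is the product of the diagonal entries:
det = (-7) · (5) · (9) · (9) · (4) = -11340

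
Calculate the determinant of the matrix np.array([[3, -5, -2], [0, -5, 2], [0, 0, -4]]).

60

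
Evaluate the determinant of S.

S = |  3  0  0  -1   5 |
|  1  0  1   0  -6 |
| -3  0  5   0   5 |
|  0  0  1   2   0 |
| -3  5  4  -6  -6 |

The determinant is 1515.

Expand along column 2 (it has 4 zeros):
  − (5) · M_52   where M_52 = det([3 0 -1 5; 1 1 0 -6; -3 5 0 5; 0 1 2 0]) = -303
det = (-1)·(5)·(-303) = 1515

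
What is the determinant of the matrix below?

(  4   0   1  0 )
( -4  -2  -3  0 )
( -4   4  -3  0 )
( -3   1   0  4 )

Expand along column 4 (it has 3 zeros):
  + (4) · M_44   where M_44 = det([4 0 1; -4 -2 -3; -4 4 -3]) = 48
det = (+1)·(4)·(48) = 192

192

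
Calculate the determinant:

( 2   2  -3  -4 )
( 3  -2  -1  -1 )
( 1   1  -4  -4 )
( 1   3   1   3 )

Expand along row 1:
  + (2) · M_11   where M_11 = det([-2 -1 -1; 1 -4 -4; 3 1 3]) = 18
  − (2) · M_12   where M_12 = det([3 -1 -1; 1 -4 -4; 1 1 3]) = -22
  + (-3) · M_13   where M_13 = det([3 -2 -1; 1 1 -4; 1 3 3]) = 57
  − (-4) · M_14   where M_14 = det([3 -2 -1; 1 1 -4; 1 3 1]) = 47
det = (+1)·(2)·(18) + (-1)·(2)·(-22) + (+1)·(-3)·(57) + (-1)·(-4)·(47) = 97

97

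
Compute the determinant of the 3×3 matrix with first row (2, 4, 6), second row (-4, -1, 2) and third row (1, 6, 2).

-126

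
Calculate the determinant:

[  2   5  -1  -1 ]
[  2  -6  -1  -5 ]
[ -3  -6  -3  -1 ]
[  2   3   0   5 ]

Expand along row 4 (it has 1 zero):
  − (2) · M_41   where M_41 = det([5 -1 -1; -6 -1 -5; -6 -3 -1]) = -106
  + (3) · M_42   where M_42 = det([2 -1 -1; 2 -1 -5; -3 -3 -1]) = -36
  + (5) · M_44   where M_44 = det([2 5 -1; 2 -6 -1; -3 -6 -3]) = 99
det = (-1)·(2)·(-106) + (+1)·(3)·(-36) + (+1)·(5)·(99) = 599

The determinant is 599.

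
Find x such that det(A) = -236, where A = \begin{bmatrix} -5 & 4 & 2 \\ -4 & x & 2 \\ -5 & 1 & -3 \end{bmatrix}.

Expanding along the row containing x, det(A) is linear in x: det(A) = (25)·x + (-86).
Set (25)·x + (-86) = -236  ⇒  (25)·x = -150  ⇒  x = -6.

x = -6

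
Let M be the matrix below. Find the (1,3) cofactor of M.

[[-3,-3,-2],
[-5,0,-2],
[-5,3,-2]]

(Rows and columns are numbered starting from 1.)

The cofactor is -15.

Delete row 1 and column 3; the remaining 2×2 submatrix is [-5 0; -5 3].
Its determinant is (-5)·3 − 0·(-5) = -15.
The cofactor carries sign (−1)^(1+3) = +1, so C_{1,3} = +(-15) = -15.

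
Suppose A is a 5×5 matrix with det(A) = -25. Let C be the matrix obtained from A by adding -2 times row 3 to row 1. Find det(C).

Adding a multiple of one row to another leaves the determinant unchanged.
det(C) = (1)·(-25) = -25

det(C) = -25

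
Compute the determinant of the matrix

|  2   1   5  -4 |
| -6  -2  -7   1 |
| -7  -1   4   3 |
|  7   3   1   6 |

Expand along row 1:
  + (2) · M_11   where M_11 = det([-2 -7 1; -1 4 3; 3 1 6]) = -160
  − (1) · M_12   where M_12 = det([-6 -7 1; -7 4 3; 7 1 6]) = -602
  + (5) · M_13   where M_13 = det([-6 -2 1; -7 -1 3; 7 3 6]) = -50
  − (-4) · M_14   where M_14 = det([-6 -2 -7; -7 -1 4; 7 3 1]) = 106
det = (+1)·(2)·(-160) + (-1)·(1)·(-602) + (+1)·(5)·(-50) + (-1)·(-4)·(106) = 456

456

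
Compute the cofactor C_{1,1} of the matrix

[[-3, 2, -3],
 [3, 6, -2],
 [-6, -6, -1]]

Delete row 1 and column 1; the remaining 2×2 submatrix is [6 -2; -6 -1].
Its determinant is 6·(-1) − (-2)·(-6) = -18.
The cofactor carries sign (−1)^(1+1) = +1, so C_{1,1} = +(-18) = -18.

-18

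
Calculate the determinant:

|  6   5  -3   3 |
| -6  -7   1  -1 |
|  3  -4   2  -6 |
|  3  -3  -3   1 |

48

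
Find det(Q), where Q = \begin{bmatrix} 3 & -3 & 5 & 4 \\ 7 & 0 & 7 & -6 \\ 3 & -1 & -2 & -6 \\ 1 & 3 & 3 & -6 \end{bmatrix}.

Expand along row 2 (it has 1 zero):
  − (7) · M_21   where M_21 = det([-3 5 4; -1 -2 -6; 3 3 -6]) = -198
  − (7) · M_23   where M_23 = det([3 -3 4; 3 -1 -6; 1 3 -6]) = 76
  + (-6) · M_24   where M_24 = det([3 -3 5; 3 -1 -2; 1 3 3]) = 92
det = (-1)·(7)·(-198) + (-1)·(7)·(76) + (+1)·(-6)·(92) = 302

302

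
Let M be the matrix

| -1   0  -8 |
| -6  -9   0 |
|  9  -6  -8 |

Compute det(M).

Expand along column 2:
  + (-9) · |-1 -8; 9 -8| = (-9)·(8 − (-72)) = -720
  − (-6) · |-1 -8; -6 0| = −(-6)·(0 − 48) = -288
Sum: (-720) + (-288) = -1008

The determinant is -1008.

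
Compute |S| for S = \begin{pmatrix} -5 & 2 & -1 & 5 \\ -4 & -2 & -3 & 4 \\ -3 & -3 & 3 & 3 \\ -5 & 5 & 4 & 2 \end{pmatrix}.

det(S) = -333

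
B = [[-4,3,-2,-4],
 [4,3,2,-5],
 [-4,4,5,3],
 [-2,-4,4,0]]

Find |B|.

The determinant is 2070.

Expand along row 4 (it has 1 zero):
  − (-2) · M_41   where M_41 = det([3 -2 -4; 3 2 -5; 4 5 3]) = 123
  + (-4) · M_42   where M_42 = det([-4 -2 -4; 4 2 -5; -4 5 3]) = -252
  − (4) · M_43   where M_43 = det([-4 3 -4; 4 3 -5; -4 4 3]) = -204
det = (-1)·(-2)·(123) + (+1)·(-4)·(-252) + (-1)·(4)·(-204) = 2070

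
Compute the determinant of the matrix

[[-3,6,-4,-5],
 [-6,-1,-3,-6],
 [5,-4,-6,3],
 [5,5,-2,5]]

The determinant is -912.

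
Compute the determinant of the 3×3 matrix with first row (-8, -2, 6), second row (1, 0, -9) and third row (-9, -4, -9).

84

Expand along column 2:
  − (-2) · |1 -9; -9 -9| = −(-2)·(-9 − 81) = -180
  − (-4) · |-8 6; 1 -9| = −(-4)·(72 − 6) = 264
Sum: (-180) + (264) = 84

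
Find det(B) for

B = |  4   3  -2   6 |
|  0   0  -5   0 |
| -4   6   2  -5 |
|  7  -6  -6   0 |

-1665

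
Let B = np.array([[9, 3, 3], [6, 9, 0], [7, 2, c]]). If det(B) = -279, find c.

c = -2

Expanding along the column containing c, det(B) is linear in c: det(B) = (63)·c + (-153).
Set (63)·c + (-153) = -279  ⇒  (63)·c = -126  ⇒  c = -2.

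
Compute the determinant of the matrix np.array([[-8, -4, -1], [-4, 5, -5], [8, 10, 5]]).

Expand along row 1:
  + (-8) · |5 -5; 10 5| = (-8)·(25 − (-50)) = -600
  − (-4) · |-4 -5; 8 5| = −(-4)·(-20 − (-40)) = 80
  + (-1) · |-4 5; 8 10| = (-1)·(-40 − 40) = 80
Sum: (-600) + (80) + (80) = -440

The determinant is -440.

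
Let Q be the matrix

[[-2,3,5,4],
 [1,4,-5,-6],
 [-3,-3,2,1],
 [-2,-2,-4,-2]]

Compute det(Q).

Expand along row 1:
  + (-2) · M_11   where M_11 = det([4 -5 -6; -3 2 1; -2 -4 -2]) = -56
  − (3) · M_12   where M_12 = det([1 -5 -6; -3 2 1; -2 -4 -2]) = -56
  + (5) · M_13   where M_13 = det([1 4 -6; -3 -3 1; -2 -2 -2]) = -24
  − (4) · M_14   where M_14 = det([1 4 -5; -3 -3 2; -2 -2 -4]) = -48
det = (+1)·(-2)·(-56) + (-1)·(3)·(-56) + (+1)·(5)·(-24) + (-1)·(4)·(-48) = 352

352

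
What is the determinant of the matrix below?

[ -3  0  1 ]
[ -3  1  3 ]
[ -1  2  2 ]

Expand along column 2:
  + 1 · |-3 1; -1 2| = 1·(-6 − (-1)) = -5
  − 2 · |-3 1; -3 3| = −2·(-9 − (-3)) = 12
Sum: (-5) + (12) = 7

The determinant is 7.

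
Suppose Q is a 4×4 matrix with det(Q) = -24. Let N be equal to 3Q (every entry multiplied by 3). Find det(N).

-1944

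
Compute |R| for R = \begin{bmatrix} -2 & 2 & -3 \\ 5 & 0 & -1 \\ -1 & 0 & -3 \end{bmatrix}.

32

Expand along column 2:
  − 2 · |5 -1; -1 -3| = −2·(-15 − 1) = 32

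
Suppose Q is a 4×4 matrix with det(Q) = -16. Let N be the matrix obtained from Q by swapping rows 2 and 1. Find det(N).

det(N) = 16

Swapping two rows multiplies the determinant by −1.
det(N) = (-1)·(-16) = 16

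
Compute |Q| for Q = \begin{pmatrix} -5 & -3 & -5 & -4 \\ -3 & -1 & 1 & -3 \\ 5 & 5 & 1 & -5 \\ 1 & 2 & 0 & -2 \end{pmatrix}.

Expand along row 4 (it has 1 zero):
  − (1) · M_41   where M_41 = det([-3 -5 -4; -1 1 -3; 5 1 -5]) = 130
  + (2) · M_42   where M_42 = det([-5 -5 -4; -3 1 -3; 5 1 -5]) = 192
  + (-2) · M_44   where M_44 = det([-5 -3 -5; -3 -1 1; 5 5 1]) = 56
det = (-1)·(1)·(130) + (+1)·(2)·(192) + (+1)·(-2)·(56) = 142

|Q| = 142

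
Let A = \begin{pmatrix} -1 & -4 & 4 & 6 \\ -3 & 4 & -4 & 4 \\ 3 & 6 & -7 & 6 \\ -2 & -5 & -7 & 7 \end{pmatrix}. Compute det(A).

The determinant is -3638.

Expand along row 1:
  + (-1) · M_11   where M_11 = det([4 -4 4; 6 -7 6; -5 -7 7]) = -48
  − (-4) · M_12   where M_12 = det([-3 -4 4; 3 -7 6; -2 -7 7]) = 13
  + (4) · M_13   where M_13 = det([-3 4 4; 3 6 6; -2 -5 7]) = -360
  − (6) · M_14   where M_14 = det([-3 4 -4; 3 6 -7; -2 -5 -7]) = 383
det = (+1)·(-1)·(-48) + (-1)·(-4)·(13) + (+1)·(4)·(-360) + (-1)·(6)·(383) = -3638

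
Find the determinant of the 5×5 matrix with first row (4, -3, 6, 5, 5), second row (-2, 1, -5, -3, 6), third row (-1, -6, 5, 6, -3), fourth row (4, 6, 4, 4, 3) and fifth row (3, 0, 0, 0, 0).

4452

Expand along row 5 (it has 4 zeros):
  + (3) · M_51   where M_51 = det([-3 6 5 5; 1 -5 -3 6; -6 5 6 -3; 6 4 4 3]) = 1484
det = (+1)·(3)·(1484) = 4452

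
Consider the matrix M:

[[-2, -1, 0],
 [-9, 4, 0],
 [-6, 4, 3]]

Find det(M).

det(M) = -51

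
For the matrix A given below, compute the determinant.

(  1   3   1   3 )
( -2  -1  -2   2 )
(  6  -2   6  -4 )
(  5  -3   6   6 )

-50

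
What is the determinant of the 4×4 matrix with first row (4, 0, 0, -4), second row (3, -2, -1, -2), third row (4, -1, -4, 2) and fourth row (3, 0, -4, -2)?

-148

Expand along row 1 (it has 2 zeros):
  + (4) · M_11   where M_11 = det([-2 -1 -2; -1 -4 2; 0 -4 -2]) = -38
  − (-4) · M_14   where M_14 = det([3 -2 -1; 4 -1 -4; 3 0 -4]) = 1
det = (+1)·(4)·(-38) + (-1)·(-4)·(1) = -148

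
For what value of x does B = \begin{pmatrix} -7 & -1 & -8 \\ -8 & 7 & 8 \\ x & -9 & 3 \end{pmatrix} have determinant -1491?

Expanding along the column containing x, det(B) is linear in x: det(B) = (48)·x + (-1251).
Set (48)·x + (-1251) = -1491  ⇒  (48)·x = -240  ⇒  x = -5.

x = -5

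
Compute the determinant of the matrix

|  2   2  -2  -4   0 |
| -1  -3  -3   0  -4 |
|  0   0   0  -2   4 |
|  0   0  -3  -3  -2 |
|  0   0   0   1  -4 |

The matrix is block upper-triangular with a 2×2 block and a 3×3 block on the diagonal, so its determinant equals the product of the determinants of the diagonal blocks.
det of the 2×2 block = -4
det of the 3×3 block = 12
det = (-4)·(12) = -48

-48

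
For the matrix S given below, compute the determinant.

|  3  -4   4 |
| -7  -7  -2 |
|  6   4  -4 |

Expand along row 1:
  + 3 · |-7 -2; 4 -4| = 3·(28 − (-8)) = 108
  − (-4) · |-7 -2; 6 -4| = −(-4)·(28 − (-12)) = 160
  + 4 · |-7 -7; 6 4| = 4·(-28 − (-42)) = 56
Sum: (108) + (160) + (56) = 324

|S| = 324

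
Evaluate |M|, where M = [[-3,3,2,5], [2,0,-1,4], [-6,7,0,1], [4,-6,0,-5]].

Expand along column 3 (it has 2 zeros):
  + (2) · M_13   where M_13 = det([2 0 4; -6 7 1; 4 -6 -5]) = -26
  − (-1) · M_23   where M_23 = det([-3 3 5; -6 7 1; 4 -6 -5]) = 49
det = (+1)·(2)·(-26) + (-1)·(-1)·(49) = -3

-3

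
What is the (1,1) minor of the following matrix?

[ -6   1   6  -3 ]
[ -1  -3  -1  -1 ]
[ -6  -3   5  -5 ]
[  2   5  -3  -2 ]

122

Delete row 1 and column 1; the remaining 3×3 submatrix is [-3 -1 -1; -3 5 -5; 5 -3 -2].
Its determinant is 122.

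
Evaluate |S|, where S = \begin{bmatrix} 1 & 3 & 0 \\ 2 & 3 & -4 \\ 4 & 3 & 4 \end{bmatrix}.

Expand along row 1:
  + 1 · |3 -4; 3 4| = 1·(12 − (-12)) = 24
  − 3 · |2 -4; 4 4| = −3·(8 − (-16)) = -72
Sum: (24) + (-72) = -48

-48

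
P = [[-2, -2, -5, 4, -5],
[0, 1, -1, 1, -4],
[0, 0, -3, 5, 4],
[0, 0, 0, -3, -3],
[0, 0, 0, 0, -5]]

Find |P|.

The determinant is 90.

P is upper triangular, so det(P) is the product of the diagonal entries:
det = (-2) · (1) · (-3) · (-3) · (-5) = 90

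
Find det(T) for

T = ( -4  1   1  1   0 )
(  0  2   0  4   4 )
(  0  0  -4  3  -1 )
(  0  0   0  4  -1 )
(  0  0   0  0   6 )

768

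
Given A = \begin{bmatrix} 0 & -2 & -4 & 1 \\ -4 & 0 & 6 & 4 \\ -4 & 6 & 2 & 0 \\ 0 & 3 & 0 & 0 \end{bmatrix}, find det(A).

Expand along row 4 (it has 3 zeros):
  + (3) · M_42   where M_42 = det([0 -4 1; -4 6 4; -4 2 0]) = 80
det = (+1)·(3)·(80) = 240

240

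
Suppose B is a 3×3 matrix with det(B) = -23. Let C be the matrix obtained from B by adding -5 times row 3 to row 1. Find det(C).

|C| = -23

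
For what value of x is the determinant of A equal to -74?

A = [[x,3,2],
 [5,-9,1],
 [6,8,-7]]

x = -7

Expanding along the row containing x, det(A) is linear in x: det(A) = (55)·x + (311).
Set (55)·x + (311) = -74  ⇒  (55)·x = -385  ⇒  x = -7.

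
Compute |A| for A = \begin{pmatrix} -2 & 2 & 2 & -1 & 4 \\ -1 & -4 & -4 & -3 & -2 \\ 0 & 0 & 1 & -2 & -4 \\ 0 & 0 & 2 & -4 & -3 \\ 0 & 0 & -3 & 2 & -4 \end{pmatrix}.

200

A is block upper-triangular with a 2×2 block and a 3×3 block on the diagonal, so its determinant equals the product of the determinants of the diagonal blocks.
det of the 2×2 block = 10
det of the 3×3 block = 20
det = (10)·(20) = 200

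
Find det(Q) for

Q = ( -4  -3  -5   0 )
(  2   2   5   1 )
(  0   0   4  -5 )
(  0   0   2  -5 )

Q is block upper-triangular with a 2×2 block and a 2×2 block on the diagonal, so its determinant equals the product of the determinants of the diagonal blocks.
det of the 2×2 block = -2
det of the 2×2 block = -10
det = (-2)·(-10) = 20

20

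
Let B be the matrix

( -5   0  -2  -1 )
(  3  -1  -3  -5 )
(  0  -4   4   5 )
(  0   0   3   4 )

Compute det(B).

det(B) = 5

Expand along row 4 (it has 2 zeros):
  − (3) · M_43   where M_43 = det([-5 0 -1; 3 -1 -5; 0 -4 5]) = 137
  + (4) · M_44   where M_44 = det([-5 0 -2; 3 -1 -3; 0 -4 4]) = 104
det = (-1)·(3)·(137) + (+1)·(4)·(104) = 5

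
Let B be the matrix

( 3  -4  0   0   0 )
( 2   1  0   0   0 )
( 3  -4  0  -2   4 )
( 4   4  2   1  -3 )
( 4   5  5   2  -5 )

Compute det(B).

B is block lower-triangular with a 2×2 block and a 3×3 block on the diagonal, so its determinant equals the product of the determinants of the diagonal blocks.
det of the 2×2 block = 11
det of the 3×3 block = 6
det = (11)·(6) = 66

|B| = 66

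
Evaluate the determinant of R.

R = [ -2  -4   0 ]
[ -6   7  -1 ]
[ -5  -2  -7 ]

250

Expand along column 3:
  − (-1) · |-2 -4; -5 -2| = −(-1)·(4 − 20) = -16
  + (-7) · |-2 -4; -6 7| = (-7)·(-14 − 24) = 266
Sum: (-16) + (266) = 250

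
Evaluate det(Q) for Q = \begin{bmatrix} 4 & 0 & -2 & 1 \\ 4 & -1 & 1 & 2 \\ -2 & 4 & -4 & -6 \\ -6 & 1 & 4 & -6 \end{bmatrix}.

Expand along row 1 (it has 1 zero):
  + (4) · M_11   where M_11 = det([-1 1 2; 4 -4 -6; 1 4 -6]) = 10
  + (-2) · M_13   where M_13 = det([4 -1 2; -2 4 -6; -6 1 -6]) = -52
  − (1) · M_14   where M_14 = det([4 -1 1; -2 4 -4; -6 1 4]) = 70
det = (+1)·(4)·(10) + (+1)·(-2)·(-52) + (-1)·(1)·(70) = 74

74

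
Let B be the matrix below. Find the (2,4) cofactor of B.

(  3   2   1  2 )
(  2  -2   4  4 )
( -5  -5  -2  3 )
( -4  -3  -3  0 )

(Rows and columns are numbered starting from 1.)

8

Delete row 2 and column 4; the remaining 3×3 submatrix is [3 2 1; -5 -5 -2; -4 -3 -3].
Its determinant is 8.
The cofactor carries sign (−1)^(2+4) = +1, so C_{2,4} = +(8) = 8.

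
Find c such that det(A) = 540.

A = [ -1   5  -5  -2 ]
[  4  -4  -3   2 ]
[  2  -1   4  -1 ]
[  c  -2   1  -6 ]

Expanding along the column containing c, det(A) is linear in c: det(A) = (-43)·c + (798).
Set (-43)·c + (798) = 540  ⇒  (-43)·c = -258  ⇒  c = 6.

6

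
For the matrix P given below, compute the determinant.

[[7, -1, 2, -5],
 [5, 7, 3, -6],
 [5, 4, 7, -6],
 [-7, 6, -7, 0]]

-1160

Expand along row 4 (it has 1 zero):
  − (-7) · M_41   where M_41 = det([-1 2 -5; 7 3 -6; 4 7 -6]) = -173
  + (6) · M_42   where M_42 = det([7 2 -5; 5 3 -6; 5 7 -6]) = 68
  − (-7) · M_43   where M_43 = det([7 -1 -5; 5 7 -6; 5 4 -6]) = -51
det = (-1)·(-7)·(-173) + (+1)·(6)·(68) + (-1)·(-7)·(-51) = -1160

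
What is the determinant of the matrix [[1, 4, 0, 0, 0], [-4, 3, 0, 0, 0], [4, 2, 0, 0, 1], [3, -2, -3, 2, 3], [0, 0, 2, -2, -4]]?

The determinant is 38.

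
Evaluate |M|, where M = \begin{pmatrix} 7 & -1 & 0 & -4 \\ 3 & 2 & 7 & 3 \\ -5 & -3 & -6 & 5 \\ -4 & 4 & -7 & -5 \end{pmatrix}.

1569

Expand along row 1 (it has 1 zero):
  + (7) · M_11   where M_11 = det([2 7 3; -3 -6 5; 4 -7 -5]) = 300
  − (-1) · M_12   where M_12 = det([3 7 3; -5 -6 5; -4 -7 -5]) = -87
  − (-4) · M_14   where M_14 = det([3 2 7; -5 -3 -6; -4 4 -7]) = -111
det = (+1)·(7)·(300) + (-1)·(-1)·(-87) + (-1)·(-4)·(-111) = 1569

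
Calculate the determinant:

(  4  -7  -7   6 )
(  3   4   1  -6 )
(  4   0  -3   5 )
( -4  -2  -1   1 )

The determinant is 580.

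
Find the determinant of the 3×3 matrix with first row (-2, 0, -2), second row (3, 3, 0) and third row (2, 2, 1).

The determinant is -6.

Expand along row 1:
  + (-2) · |3 0; 2 1| = (-2)·(3 − 0) = -6
  + (-2) · |3 3; 2 2| = (-2)·(6 − 6) = 0
Sum: (-6) + (0) = -6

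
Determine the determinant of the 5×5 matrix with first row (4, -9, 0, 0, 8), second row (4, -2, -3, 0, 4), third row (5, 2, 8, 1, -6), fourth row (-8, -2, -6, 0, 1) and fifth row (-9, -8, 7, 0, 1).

Expand along column 4 (it has 4 zeros):
  − (1) · M_34   where M_34 = det([4 -9 0 8; 4 -2 -3 4; -8 -2 -6 1; -9 -8 7 1]) = -369
det = (-1)·(1)·(-369) = 369

369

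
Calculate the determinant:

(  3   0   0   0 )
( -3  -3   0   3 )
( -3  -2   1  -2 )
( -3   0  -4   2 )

Expand along row 1 (it has 3 zeros):
  + (3) · M_11   where M_11 = det([-3 0 3; -2 1 -2; 0 -4 2]) = 42
det = (+1)·(3)·(42) = 126

The determinant is 126.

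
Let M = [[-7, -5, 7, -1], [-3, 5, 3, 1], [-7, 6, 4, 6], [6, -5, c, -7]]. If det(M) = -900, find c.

Expanding along the row containing c, det(M) is linear in c: det(M) = (240)·c + (540).
Set (240)·c + (540) = -900  ⇒  (240)·c = -1440  ⇒  c = -6.

-6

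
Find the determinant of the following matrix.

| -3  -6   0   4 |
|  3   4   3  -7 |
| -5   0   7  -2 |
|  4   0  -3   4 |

Expand along column 2 (it has 2 zeros):
  − (-6) · M_12   where M_12 = det([3 3 -7; -5 7 -2; 4 -3 4]) = 193
  + (4) · M_22   where M_22 = det([-3 0 4; -5 7 -2; 4 -3 4]) = -118
det = (-1)·(-6)·(193) + (+1)·(4)·(-118) = 686

686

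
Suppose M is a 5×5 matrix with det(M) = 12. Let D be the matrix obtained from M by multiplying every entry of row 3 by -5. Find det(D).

-60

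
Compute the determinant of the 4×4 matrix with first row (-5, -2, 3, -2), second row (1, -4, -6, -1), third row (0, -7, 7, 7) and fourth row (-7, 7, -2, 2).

4277

Expand along row 3 (it has 1 zero):
  − (-7) · M_32   where M_32 = det([-5 3 -2; 1 -6 -1; -7 -2 2]) = 173
  + (7) · M_33   where M_33 = det([-5 -2 -2; 1 -4 -1; -7 7 2]) = 37
  − (7) · M_34   where M_34 = det([-5 -2 3; 1 -4 -6; -7 7 -2]) = -401
det = (-1)·(-7)·(173) + (+1)·(7)·(37) + (-1)·(7)·(-401) = 4277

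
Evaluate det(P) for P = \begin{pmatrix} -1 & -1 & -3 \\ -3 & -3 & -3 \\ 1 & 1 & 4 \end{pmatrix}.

|P| = 0

Expand along row 1:
  + (-1) · |-3 -3; 1 4| = (-1)·(-12 − (-3)) = 9
  − (-1) · |-3 -3; 1 4| = −(-1)·(-12 − (-3)) = -9
  + (-3) · |-3 -3; 1 1| = (-3)·(-3 − (-3)) = 0
Sum: (9) + (-9) + (0) = 0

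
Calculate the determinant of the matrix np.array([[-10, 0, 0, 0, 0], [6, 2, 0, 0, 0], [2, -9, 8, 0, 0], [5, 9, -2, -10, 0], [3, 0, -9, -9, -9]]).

-14400

The matrix is lower triangular, so the determinant is the product of the diagonal entries:
det = (-10) · (2) · (8) · (-10) · (-9) = -14400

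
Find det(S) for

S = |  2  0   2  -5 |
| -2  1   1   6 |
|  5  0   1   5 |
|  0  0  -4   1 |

Expand along column 2 (it has 3 zeros):
  + (1) · M_22   where M_22 = det([2 2 -5; 5 1 5; 0 -4 1]) = 132
det = (+1)·(1)·(132) = 132

132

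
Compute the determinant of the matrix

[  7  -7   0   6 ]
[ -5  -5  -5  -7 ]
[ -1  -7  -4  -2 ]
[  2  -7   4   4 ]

Expand along row 1 (it has 1 zero):
  + (7) · M_11   where M_11 = det([-5 -5 -7; -7 -4 -2; -7 4 4]) = 222
  − (-7) · M_12   where M_12 = det([-5 -5 -7; -1 -4 -2; 2 4 4]) = 12
  − (6) · M_14   where M_14 = det([-5 -5 -5; -1 -7 -4; 2 -7 4]) = 195
det = (+1)·(7)·(222) + (-1)·(-7)·(12) + (-1)·(6)·(195) = 468

The determinant is 468.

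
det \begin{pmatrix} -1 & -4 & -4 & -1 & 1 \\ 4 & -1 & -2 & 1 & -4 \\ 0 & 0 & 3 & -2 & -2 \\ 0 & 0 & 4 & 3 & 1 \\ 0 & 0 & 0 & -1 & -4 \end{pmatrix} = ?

-969

The matrix is block upper-triangular with a 2×2 block and a 3×3 block on the diagonal, so its determinant equals the product of the determinants of the diagonal blocks.
det of the 2×2 block = 17
det of the 3×3 block = -57
det = (17)·(-57) = -969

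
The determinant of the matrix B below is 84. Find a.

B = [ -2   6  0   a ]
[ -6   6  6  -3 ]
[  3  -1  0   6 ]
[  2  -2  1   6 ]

Expanding along the column containing a, det(B) is linear in a: det(B) = (36)·a + (192).
Set (36)·a + (192) = 84  ⇒  (36)·a = -108  ⇒  a = -3.

-3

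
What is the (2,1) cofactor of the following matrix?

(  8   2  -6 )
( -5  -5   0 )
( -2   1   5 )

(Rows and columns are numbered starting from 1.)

Delete row 2 and column 1; the remaining 2×2 submatrix is [2 -6; 1 5].
Its determinant is 2·5 − (-6)·1 = 16.
The cofactor carries sign (−1)^(2+1) = −1, so C_{2,1} = −(16) = -16.

-16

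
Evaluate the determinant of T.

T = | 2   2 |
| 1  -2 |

|T| = -6

det(T) = 2·(-2) − 2·1 = -4 − 2 = -6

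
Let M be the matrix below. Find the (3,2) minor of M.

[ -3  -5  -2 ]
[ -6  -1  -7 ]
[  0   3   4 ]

9

Delete row 3 and column 2; the remaining 2×2 submatrix is [-3 -2; -6 -7].
Its determinant is (-3)·(-7) − (-2)·(-6) = 9.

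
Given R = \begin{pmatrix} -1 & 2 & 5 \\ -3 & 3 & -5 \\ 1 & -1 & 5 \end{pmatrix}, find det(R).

Expand along row 1:
  + (-1) · |3 -5; -1 5| = (-1)·(15 − 5) = -10
  − 2 · |-3 -5; 1 5| = −2·(-15 − (-5)) = 20
  + 5 · |-3 3; 1 -1| = 5·(3 − 3) = 0
Sum: (-10) + (20) + (0) = 10

10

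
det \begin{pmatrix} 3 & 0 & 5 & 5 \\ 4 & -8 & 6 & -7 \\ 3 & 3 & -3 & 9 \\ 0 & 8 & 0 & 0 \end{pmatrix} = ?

-2688

Expand along row 4 (it has 3 zeros):
  + (8) · M_42   where M_42 = det([3 5 5; 4 6 -7; 3 -3 9]) = -336
det = (+1)·(8)·(-336) = -2688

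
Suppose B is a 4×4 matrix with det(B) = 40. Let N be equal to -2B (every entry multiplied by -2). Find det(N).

The determinant is 640.

For a 4×4 matrix, det(-2B) = (-2)^4·det(B) = 16·det(B).
det(N) = (16)·(40) = 640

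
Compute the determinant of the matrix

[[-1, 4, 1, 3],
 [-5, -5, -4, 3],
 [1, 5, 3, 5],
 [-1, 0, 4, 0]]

-429

Expand along row 4 (it has 2 zeros):
  − (-1) · M_41   where M_41 = det([4 1 3; -5 -4 3; 5 3 5]) = -61
  − (4) · M_43   where M_43 = det([-1 4 3; -5 -5 3; 1 5 5]) = 92
det = (-1)·(-1)·(-61) + (-1)·(4)·(92) = -429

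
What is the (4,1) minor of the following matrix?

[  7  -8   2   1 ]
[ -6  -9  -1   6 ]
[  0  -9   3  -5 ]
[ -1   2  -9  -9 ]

Delete row 4 and column 1; the remaining 3×3 submatrix is [-8 2 1; -9 -1 6; -9 3 -5].
Its determinant is -130.

-130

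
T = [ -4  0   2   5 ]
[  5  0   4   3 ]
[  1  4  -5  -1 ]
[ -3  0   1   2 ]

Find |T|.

Expand along column 2 (it has 3 zeros):
  − (4) · M_32   where M_32 = det([-4 2 5; 5 4 3; -3 1 2]) = 27
det = (-1)·(4)·(27) = -108

The determinant is -108.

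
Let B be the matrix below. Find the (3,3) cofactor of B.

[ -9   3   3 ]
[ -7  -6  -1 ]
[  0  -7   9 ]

75

Delete row 3 and column 3; the remaining 2×2 submatrix is [-9 3; -7 -6].
Its determinant is (-9)·(-6) − 3·(-7) = 75.
The cofactor carries sign (−1)^(3+3) = +1, so C_{3,3} = +(75) = 75.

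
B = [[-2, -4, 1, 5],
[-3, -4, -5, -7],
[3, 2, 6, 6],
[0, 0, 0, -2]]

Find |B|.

Expand along row 4 (it has 3 zeros):
  + (-2) · M_44   where M_44 = det([-2 -4 1; -3 -4 -5; 3 2 6]) = 22
det = (+1)·(-2)·(22) = -44

|B| = -44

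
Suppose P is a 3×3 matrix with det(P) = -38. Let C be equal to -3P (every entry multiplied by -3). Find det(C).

For a 3×3 matrix, det(-3P) = (-3)^3·det(P) = -27·det(P).
det(C) = (-27)·(-38) = 1026

1026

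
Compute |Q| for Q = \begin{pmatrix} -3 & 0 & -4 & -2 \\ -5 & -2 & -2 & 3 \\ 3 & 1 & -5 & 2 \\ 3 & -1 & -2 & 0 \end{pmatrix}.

Expand along row 1 (it has 1 zero):
  + (-3) · M_11   where M_11 = det([-2 -2 3; 1 -5 2; -1 -2 0]) = -25
  + (-4) · M_13   where M_13 = det([-5 -2 3; 3 1 2; 3 -1 0]) = -40
  − (-2) · M_14   where M_14 = det([-5 -2 -2; 3 1 -5; 3 -1 -2]) = 65
det = (+1)·(-3)·(-25) + (+1)·(-4)·(-40) + (-1)·(-2)·(65) = 365

|Q| = 365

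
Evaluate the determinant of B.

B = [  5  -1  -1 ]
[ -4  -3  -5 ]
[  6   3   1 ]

Expand along column 1:
  + 5 · |-3 -5; 3 1| = 5·(-3 − (-15)) = 60
  − (-4) · |-1 -1; 3 1| = −(-4)·(-1 − (-3)) = 8
  + 6 · |-1 -1; -3 -5| = 6·(5 − 3) = 12
Sum: (60) + (8) + (12) = 80

det(B) = 80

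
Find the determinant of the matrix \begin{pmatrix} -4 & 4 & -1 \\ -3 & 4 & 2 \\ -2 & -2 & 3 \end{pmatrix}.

-58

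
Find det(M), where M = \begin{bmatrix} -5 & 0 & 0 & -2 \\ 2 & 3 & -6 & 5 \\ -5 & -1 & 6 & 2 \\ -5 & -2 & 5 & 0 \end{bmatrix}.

Expand along row 1 (it has 2 zeros):
  + (-5) · M_11   where M_11 = det([3 -6 5; -1 6 2; -2 5 0]) = 29
  − (-2) · M_14   where M_14 = det([2 3 -6; -5 -1 6; -5 -2 5]) = -31
det = (+1)·(-5)·(29) + (-1)·(-2)·(-31) = -207

|M| = -207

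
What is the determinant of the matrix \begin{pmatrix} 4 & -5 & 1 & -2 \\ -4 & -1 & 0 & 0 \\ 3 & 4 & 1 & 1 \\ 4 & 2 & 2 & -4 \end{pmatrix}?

The determinant is 156.

Expand along row 2 (it has 2 zeros):
  − (-4) · M_21   where M_21 = det([-5 1 -2; 4 1 1; 2 2 -4]) = 36
  + (-1) · M_22   where M_22 = det([4 1 -2; 3 1 1; 4 2 -4]) = -12
det = (-1)·(-4)·(36) + (+1)·(-1)·(-12) = 156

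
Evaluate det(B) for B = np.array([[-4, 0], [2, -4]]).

16

det(B) = (-4)·(-4) − 0·2 = 16 − 0 = 16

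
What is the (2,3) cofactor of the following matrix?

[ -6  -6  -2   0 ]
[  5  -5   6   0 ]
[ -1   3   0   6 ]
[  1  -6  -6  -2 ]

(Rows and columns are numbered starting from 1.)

Delete row 2 and column 3; the remaining 3×3 submatrix is [-6 -6 0; -1 3 6; 1 -6 -2].
Its determinant is -204.
The cofactor carries sign (−1)^(2+3) = −1, so C_{2,3} = −(-204) = 204.

204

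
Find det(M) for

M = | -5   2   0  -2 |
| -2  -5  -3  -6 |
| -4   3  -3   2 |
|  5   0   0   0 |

Expand along row 4 (it has 3 zeros):
  − (5) · M_41   where M_41 = det([2 0 -2; -5 -3 -6; 3 -3 2]) = -96
det = (-1)·(5)·(-96) = 480

480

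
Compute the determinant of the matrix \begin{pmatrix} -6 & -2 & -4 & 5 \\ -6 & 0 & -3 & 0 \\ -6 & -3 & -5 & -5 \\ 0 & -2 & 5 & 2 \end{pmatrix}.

-918

Expand along row 2 (it has 2 zeros):
  − (-6) · M_21   where M_21 = det([-2 -4 5; -3 -5 -5; -2 5 2]) = -219
  − (-3) · M_23   where M_23 = det([-6 -2 5; -6 -3 -5; 0 -2 2]) = 132
det = (-1)·(-6)·(-219) + (-1)·(-3)·(132) = -918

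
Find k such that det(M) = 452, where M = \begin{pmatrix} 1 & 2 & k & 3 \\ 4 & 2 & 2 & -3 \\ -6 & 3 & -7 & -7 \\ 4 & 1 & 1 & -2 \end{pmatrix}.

k = -9

Expanding along the row containing k, det(M) is linear in k: det(M) = (-22)·k + (254).
Set (-22)·k + (254) = 452  ⇒  (-22)·k = 198  ⇒  k = -9.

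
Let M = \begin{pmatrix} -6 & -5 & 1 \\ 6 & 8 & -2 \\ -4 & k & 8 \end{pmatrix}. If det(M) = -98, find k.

Expanding along the row containing k, det(M) is linear in k: det(M) = (-6)·k + (-152).
Set (-6)·k + (-152) = -98  ⇒  (-6)·k = 54  ⇒  k = -9.

k = -9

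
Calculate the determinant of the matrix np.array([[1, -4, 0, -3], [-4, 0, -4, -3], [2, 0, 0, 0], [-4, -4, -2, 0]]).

144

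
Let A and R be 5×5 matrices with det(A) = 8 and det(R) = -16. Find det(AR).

det(AR) = det(A)·det(R) = (8)·(-16) = -128

|AR| = -128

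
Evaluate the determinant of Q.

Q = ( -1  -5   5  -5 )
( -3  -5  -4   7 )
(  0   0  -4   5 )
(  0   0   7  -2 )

det(Q) = 270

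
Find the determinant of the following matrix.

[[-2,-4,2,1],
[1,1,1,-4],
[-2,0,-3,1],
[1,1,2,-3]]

The determinant is 34.

Expand along row 3 (it has 1 zero):
  + (-2) · M_31   where M_31 = det([-4 2 1; 1 1 -4; 1 2 -3]) = -21
  + (-3) · M_33   where M_33 = det([-2 -4 1; 1 1 -4; 1 1 -3]) = 2
  − (1) · M_34   where M_34 = det([-2 -4 2; 1 1 1; 1 1 2]) = 2
det = (+1)·(-2)·(-21) + (+1)·(-3)·(2) + (-1)·(1)·(2) = 34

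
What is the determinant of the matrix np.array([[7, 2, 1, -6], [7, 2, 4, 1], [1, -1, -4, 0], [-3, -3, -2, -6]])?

-606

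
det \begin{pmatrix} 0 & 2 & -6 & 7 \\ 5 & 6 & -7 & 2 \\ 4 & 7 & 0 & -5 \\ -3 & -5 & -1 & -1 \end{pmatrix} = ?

The determinant is 722.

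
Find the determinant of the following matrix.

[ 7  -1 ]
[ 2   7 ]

det = 7·7 − (-1)·2 = 49 − (-2) = 51

The determinant is 51.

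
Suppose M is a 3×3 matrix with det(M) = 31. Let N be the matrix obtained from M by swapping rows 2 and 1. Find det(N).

Swapping two rows multiplies the determinant by −1.
det(N) = (-1)·(31) = -31

The determinant is -31.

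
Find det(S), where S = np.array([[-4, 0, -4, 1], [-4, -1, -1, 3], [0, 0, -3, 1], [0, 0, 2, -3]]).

S is block upper-triangular with a 2×2 block and a 2×2 block on the diagonal, so its determinant equals the product of the determinants of the diagonal blocks.
det of the 2×2 block = 4
det of the 2×2 block = 7
det = (4)·(7) = 28

28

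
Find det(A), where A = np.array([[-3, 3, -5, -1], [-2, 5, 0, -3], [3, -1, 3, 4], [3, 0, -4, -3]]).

-569

Expand along row 2 (it has 1 zero):
  − (-2) · M_21   where M_21 = det([3 -5 -1; -1 3 4; 0 -4 -3]) = 32
  + (5) · M_22   where M_22 = det([-3 -5 -1; 3 3 4; 3 -4 -3]) = -105
  + (-3) · M_24   where M_24 = det([-3 3 -5; 3 -1 3; 3 0 -4]) = 36
det = (-1)·(-2)·(32) + (+1)·(5)·(-105) + (+1)·(-3)·(36) = -569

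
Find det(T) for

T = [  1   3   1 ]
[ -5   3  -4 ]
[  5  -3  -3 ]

Expand along row 1:
  + 1 · |3 -4; -3 -3| = 1·(-9 − 12) = -21
  − 3 · |-5 -4; 5 -3| = −3·(15 − (-20)) = -105
  + 1 · |-5 3; 5 -3| = 1·(15 − 15) = 0
Sum: (-21) + (-105) + (0) = -126

|T| = -126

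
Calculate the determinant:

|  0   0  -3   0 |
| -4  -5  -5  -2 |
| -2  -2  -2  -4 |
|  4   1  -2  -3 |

Expand along row 1 (it has 3 zeros):
  + (-3) · M_13   where M_13 = det([-4 -5 -2; -2 -2 -4; 4 1 -3]) = 58
det = (+1)·(-3)·(58) = -174

-174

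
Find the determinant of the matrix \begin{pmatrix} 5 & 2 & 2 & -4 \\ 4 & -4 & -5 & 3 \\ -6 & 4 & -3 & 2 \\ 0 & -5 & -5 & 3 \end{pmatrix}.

Expand along row 4 (it has 1 zero):
  + (-5) · M_42   where M_42 = det([5 2 -4; 4 -5 3; -6 -3 2]) = 111
  − (-5) · M_43   where M_43 = det([5 2 -4; 4 -4 3; -6 4 2]) = -120
  + (3) · M_44   where M_44 = det([5 2 2; 4 -4 -5; -6 4 -3]) = 228
det = (+1)·(-5)·(111) + (-1)·(-5)·(-120) + (+1)·(3)·(228) = -471

The determinant is -471.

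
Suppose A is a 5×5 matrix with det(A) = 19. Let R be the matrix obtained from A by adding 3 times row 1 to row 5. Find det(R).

19

Adding a multiple of one row to another leaves the determinant unchanged.
det(R) = (1)·(19) = 19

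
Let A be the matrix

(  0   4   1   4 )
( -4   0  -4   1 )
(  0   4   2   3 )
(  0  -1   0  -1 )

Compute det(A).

4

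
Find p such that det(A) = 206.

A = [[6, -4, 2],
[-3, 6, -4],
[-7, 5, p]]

Expanding along the row containing p, det(A) is linear in p: det(A) = (24)·p + (62).
Set (24)·p + (62) = 206  ⇒  (24)·p = 144  ⇒  p = 6.

6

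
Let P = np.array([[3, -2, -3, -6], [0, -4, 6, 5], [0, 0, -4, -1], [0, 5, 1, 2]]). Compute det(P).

Expand along column 1 (it has 3 zeros):
  + (3) · M_11   where M_11 = det([-4 6 5; 0 -4 -1; 5 1 2]) = 98
det = (+1)·(3)·(98) = 294

294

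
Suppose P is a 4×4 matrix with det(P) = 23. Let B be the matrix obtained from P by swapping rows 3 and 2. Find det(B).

-23

Swapping two rows multiplies the determinant by −1.
det(B) = (-1)·(23) = -23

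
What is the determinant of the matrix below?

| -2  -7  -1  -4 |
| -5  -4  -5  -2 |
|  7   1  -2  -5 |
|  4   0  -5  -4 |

Expand along row 4 (it has 1 zero):
  − (4) · M_41   where M_41 = det([-7 -1 -4; -4 -5 -2; 1 -2 -5]) = -177
  − (-5) · M_43   where M_43 = det([-2 -7 -4; -5 -4 -2; 7 1 -5]) = 137
  + (-4) · M_44   where M_44 = det([-2 -7 -1; -5 -4 -5; 7 1 -2]) = 266
det = (-1)·(4)·(-177) + (-1)·(-5)·(137) + (+1)·(-4)·(266) = 329

329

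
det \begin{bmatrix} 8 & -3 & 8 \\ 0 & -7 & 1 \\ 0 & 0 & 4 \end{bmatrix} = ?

-224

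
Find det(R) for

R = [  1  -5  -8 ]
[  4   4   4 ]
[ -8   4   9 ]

Expand along row 1:
  + 1 · |4 4; 4 9| = 1·(36 − 16) = 20
  − (-5) · |4 4; -8 9| = −(-5)·(36 − (-32)) = 340
  + (-8) · |4 4; -8 4| = (-8)·(16 − (-32)) = -384
Sum: (20) + (340) + (-384) = -24

The determinant is -24.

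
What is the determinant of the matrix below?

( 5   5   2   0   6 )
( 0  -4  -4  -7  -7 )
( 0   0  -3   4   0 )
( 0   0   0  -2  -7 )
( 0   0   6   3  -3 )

The matrix is block upper-triangular with a 2×2 block and a 3×3 block on the diagonal, so its determinant equals the product of the determinants of the diagonal blocks.
det of the 2×2 block = -20
det of the 3×3 block = -249
det = (-20)·(-249) = 4980

4980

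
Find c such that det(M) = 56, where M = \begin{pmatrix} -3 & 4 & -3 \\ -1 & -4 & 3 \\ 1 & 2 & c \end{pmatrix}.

c = 2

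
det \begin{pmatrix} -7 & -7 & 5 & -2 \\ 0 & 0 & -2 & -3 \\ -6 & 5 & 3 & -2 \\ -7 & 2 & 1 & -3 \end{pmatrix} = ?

Expand along row 2 (it has 2 zeros):
  − (-2) · M_23   where M_23 = det([-7 -7 -2; -6 5 -2; -7 2 -3]) = 59
  + (-3) · M_24   where M_24 = det([-7 -7 5; -6 5 3; -7 2 1]) = 227
det = (-1)·(-2)·(59) + (+1)·(-3)·(227) = -563

The determinant is -563.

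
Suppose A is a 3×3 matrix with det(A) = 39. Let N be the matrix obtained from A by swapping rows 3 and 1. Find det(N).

-39

Swapping two rows multiplies the determinant by −1.
det(N) = (-1)·(39) = -39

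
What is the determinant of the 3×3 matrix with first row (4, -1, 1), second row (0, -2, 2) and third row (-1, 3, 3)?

-48

Expand along column 1:
  + 4 · |-2 2; 3 3| = 4·(-6 − 6) = -48
  + (-1) · |-1 1; -2 2| = (-1)·(-2 − (-2)) = 0
Sum: (-48) + (0) = -48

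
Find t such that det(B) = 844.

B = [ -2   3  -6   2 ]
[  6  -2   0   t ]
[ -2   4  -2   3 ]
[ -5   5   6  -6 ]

t = 0

Expanding along the row containing t, det(B) is linear in t: det(B) = (-62)·t + (844).
Set (-62)·t + (844) = 844  ⇒  (-62)·t = 0  ⇒  t = 0.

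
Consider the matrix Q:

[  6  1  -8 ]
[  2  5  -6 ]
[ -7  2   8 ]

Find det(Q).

Expand along row 1:
  + 6 · |5 -6; 2 8| = 6·(40 − (-12)) = 312
  − 1 · |2 -6; -7 8| = −1·(16 − 42) = 26
  + (-8) · |2 5; -7 2| = (-8)·(4 − (-35)) = -312
Sum: (312) + (26) + (-312) = 26

The determinant is 26.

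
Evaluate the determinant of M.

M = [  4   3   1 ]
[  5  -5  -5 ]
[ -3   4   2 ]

Expand along column 1:
  + 4 · |-5 -5; 4 2| = 4·(-10 − (-20)) = 40
  − 5 · |3 1; 4 2| = −5·(6 − 4) = -10
  + (-3) · |3 1; -5 -5| = (-3)·(-15 − (-5)) = 30
Sum: (40) + (-10) + (30) = 60

det(M) = 60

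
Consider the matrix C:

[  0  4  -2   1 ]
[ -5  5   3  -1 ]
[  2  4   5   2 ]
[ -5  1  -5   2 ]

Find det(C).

Expand along row 1 (it has 1 zero):
  − (4) · M_12   where M_12 = det([-5 3 -1; 2 5 2; -5 -5 2]) = -157
  + (-2) · M_13   where M_13 = det([-5 5 -1; 2 4 2; -5 1 2]) = -122
  − (1) · M_14   where M_14 = det([-5 5 3; 2 4 5; -5 1 -5]) = 116
det = (-1)·(4)·(-157) + (+1)·(-2)·(-122) + (-1)·(1)·(116) = 756

756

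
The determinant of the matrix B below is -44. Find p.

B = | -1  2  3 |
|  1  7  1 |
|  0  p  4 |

-2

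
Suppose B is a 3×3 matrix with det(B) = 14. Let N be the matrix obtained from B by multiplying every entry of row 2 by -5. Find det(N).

-70

Scaling one row by -5 multiplies the determinant by -5.
det(N) = (-5)·(14) = -70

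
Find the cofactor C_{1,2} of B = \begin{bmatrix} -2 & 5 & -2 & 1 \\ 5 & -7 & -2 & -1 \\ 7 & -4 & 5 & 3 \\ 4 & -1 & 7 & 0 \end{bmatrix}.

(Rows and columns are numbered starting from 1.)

Delete row 1 and column 2; the remaining 3×3 submatrix is [5 -2 -1; 7 5 3; 4 7 0].
Its determinant is -158.
The cofactor carries sign (−1)^(1+2) = −1, so C_{1,2} = −(-158) = 158.

158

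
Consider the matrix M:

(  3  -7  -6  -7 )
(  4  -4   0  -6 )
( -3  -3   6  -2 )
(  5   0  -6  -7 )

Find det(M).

|M| = -1224

Expand along row 2 (it has 1 zero):
  − (4) · M_21   where M_21 = det([-7 -6 -7; -3 6 -2; 0 -6 -7]) = 378
  + (-4) · M_22   where M_22 = det([3 -6 -7; -3 6 -2; 5 -6 -7]) = 108
  + (-6) · M_24   where M_24 = det([3 -7 -6; -3 -3 6; 5 0 -6]) = -120
det = (-1)·(4)·(378) + (+1)·(-4)·(108) + (+1)·(-6)·(-120) = -1224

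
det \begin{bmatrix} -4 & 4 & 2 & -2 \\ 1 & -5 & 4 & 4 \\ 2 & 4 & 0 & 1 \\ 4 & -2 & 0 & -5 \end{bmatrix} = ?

-1008

Expand along column 3 (it has 2 zeros):
  + (2) · M_13   where M_13 = det([1 -5 4; 2 4 1; 4 -2 -5]) = -168
  − (4) · M_23   where M_23 = det([-4 4 -2; 2 4 1; 4 -2 -5]) = 168
det = (+1)·(2)·(-168) + (-1)·(4)·(168) = -1008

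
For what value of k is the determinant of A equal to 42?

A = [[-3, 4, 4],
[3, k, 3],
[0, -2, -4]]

Expanding along the row containing k, det(A) is linear in k: det(A) = (12)·k + (6).
Set (12)·k + (6) = 42  ⇒  (12)·k = 36  ⇒  k = 3.

k = 3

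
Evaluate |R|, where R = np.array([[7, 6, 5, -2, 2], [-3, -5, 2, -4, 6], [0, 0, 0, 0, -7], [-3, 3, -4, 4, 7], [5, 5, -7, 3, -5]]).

Expand along row 3 (it has 4 zeros):
  + (-7) · M_35   where M_35 = det([7 6 5 -2; -3 -5 2 -4; -3 3 -4 4; 5 5 -7 3]) = 882
det = (+1)·(-7)·(882) = -6174

The determinant is -6174.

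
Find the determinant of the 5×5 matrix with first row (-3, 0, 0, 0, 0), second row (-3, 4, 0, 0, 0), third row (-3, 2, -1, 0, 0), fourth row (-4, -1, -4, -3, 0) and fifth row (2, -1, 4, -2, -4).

The determinant is 144.

The matrix is lower triangular, so the determinant is the product of the diagonal entries:
det = (-3) · (4) · (-1) · (-3) · (-4) = 144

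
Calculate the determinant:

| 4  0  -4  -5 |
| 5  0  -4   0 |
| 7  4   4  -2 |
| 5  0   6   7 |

Expand along column 2 (it has 3 zeros):
  − (4) · M_32   where M_32 = det([4 -4 -5; 5 -4 0; 5 6 7]) = -222
det = (-1)·(4)·(-222) = 888

The determinant is 888.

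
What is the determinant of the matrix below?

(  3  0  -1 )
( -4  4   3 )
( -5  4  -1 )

Expand along column 2:
  + 4 · |3 -1; -5 -1| = 4·(-3 − 5) = -32
  − 4 · |3 -1; -4 3| = −4·(9 − 4) = -20
Sum: (-32) + (-20) = -52

The determinant is -52.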